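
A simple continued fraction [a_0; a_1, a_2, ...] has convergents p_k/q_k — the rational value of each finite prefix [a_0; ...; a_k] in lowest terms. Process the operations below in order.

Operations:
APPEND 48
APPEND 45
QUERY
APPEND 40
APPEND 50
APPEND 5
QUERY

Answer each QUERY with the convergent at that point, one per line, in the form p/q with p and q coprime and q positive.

2161/45
21719293/452276

APPEND 48: p_0 = 48·1 + 0 = 48, q_0 = 48·0 + 1 = 1 → 48/1
APPEND 45: p_1 = 45·48 + 1 = 2161, q_1 = 45·1 + 0 = 45 → 2161/45
APPEND 40: p_2 = 40·2161 + 48 = 86488, q_2 = 40·45 + 1 = 1801 → 86488/1801
APPEND 50: p_3 = 50·86488 + 2161 = 4326561, q_3 = 50·1801 + 45 = 90095 → 4326561/90095
APPEND 5: p_4 = 5·4326561 + 86488 = 21719293, q_4 = 5·90095 + 1801 = 452276 → 21719293/452276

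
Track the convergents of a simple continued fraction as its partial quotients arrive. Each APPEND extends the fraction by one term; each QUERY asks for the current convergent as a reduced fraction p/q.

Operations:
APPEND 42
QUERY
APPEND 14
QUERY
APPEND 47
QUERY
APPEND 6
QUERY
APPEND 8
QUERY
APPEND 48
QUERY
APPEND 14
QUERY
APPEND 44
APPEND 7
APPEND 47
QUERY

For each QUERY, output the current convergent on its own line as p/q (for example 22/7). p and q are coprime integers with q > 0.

42/1
589/14
27725/659
166939/3968
1363237/32403
65602315/1559312
919795647/21862771
13420311953799/318989558117

APPEND 42: p_0 = 42·1 + 0 = 42, q_0 = 42·0 + 1 = 1 → 42/1
APPEND 14: p_1 = 14·42 + 1 = 589, q_1 = 14·1 + 0 = 14 → 589/14
APPEND 47: p_2 = 47·589 + 42 = 27725, q_2 = 47·14 + 1 = 659 → 27725/659
APPEND 6: p_3 = 6·27725 + 589 = 166939, q_3 = 6·659 + 14 = 3968 → 166939/3968
APPEND 8: p_4 = 8·166939 + 27725 = 1363237, q_4 = 8·3968 + 659 = 32403 → 1363237/32403
APPEND 48: p_5 = 48·1363237 + 166939 = 65602315, q_5 = 48·32403 + 3968 = 1559312 → 65602315/1559312
APPEND 14: p_6 = 14·65602315 + 1363237 = 919795647, q_6 = 14·1559312 + 32403 = 21862771 → 919795647/21862771
APPEND 44: p_7 = 44·919795647 + 65602315 = 40536610783, q_7 = 44·21862771 + 1559312 = 963521236 → 40536610783/963521236
APPEND 7: p_8 = 7·40536610783 + 919795647 = 284676071128, q_8 = 7·963521236 + 21862771 = 6766511423 → 284676071128/6766511423
APPEND 47: p_9 = 47·284676071128 + 40536610783 = 13420311953799, q_9 = 47·6766511423 + 963521236 = 318989558117 → 13420311953799/318989558117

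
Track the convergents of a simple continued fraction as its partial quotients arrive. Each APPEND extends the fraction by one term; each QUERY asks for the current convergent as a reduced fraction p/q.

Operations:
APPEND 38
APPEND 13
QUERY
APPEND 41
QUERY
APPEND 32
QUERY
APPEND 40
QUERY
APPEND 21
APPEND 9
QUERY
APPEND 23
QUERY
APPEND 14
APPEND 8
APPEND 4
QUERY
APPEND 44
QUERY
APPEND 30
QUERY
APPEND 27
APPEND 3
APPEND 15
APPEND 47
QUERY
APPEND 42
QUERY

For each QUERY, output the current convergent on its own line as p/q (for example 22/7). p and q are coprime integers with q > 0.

495/13
20333/534
651151/17101
26066373/684574
4958471229/130222969
114592883251/3009521442
53563913145523/1406734349949
2369800841980207/62237429104454
71147589172551733/1868529607483569
4214293141860220224168/110678824142346568519
177089853488557878032959/4650862218616901528915

APPEND 38: p_0 = 38·1 + 0 = 38, q_0 = 38·0 + 1 = 1 → 38/1
APPEND 13: p_1 = 13·38 + 1 = 495, q_1 = 13·1 + 0 = 13 → 495/13
APPEND 41: p_2 = 41·495 + 38 = 20333, q_2 = 41·13 + 1 = 534 → 20333/534
APPEND 32: p_3 = 32·20333 + 495 = 651151, q_3 = 32·534 + 13 = 17101 → 651151/17101
APPEND 40: p_4 = 40·651151 + 20333 = 26066373, q_4 = 40·17101 + 534 = 684574 → 26066373/684574
APPEND 21: p_5 = 21·26066373 + 651151 = 548044984, q_5 = 21·684574 + 17101 = 14393155 → 548044984/14393155
APPEND 9: p_6 = 9·548044984 + 26066373 = 4958471229, q_6 = 9·14393155 + 684574 = 130222969 → 4958471229/130222969
APPEND 23: p_7 = 23·4958471229 + 548044984 = 114592883251, q_7 = 23·130222969 + 14393155 = 3009521442 → 114592883251/3009521442
APPEND 14: p_8 = 14·114592883251 + 4958471229 = 1609258836743, q_8 = 14·3009521442 + 130222969 = 42263523157 → 1609258836743/42263523157
APPEND 8: p_9 = 8·1609258836743 + 114592883251 = 12988663577195, q_9 = 8·42263523157 + 3009521442 = 341117706698 → 12988663577195/341117706698
APPEND 4: p_10 = 4·12988663577195 + 1609258836743 = 53563913145523, q_10 = 4·341117706698 + 42263523157 = 1406734349949 → 53563913145523/1406734349949
APPEND 44: p_11 = 44·53563913145523 + 12988663577195 = 2369800841980207, q_11 = 44·1406734349949 + 341117706698 = 62237429104454 → 2369800841980207/62237429104454
APPEND 30: p_12 = 30·2369800841980207 + 53563913145523 = 71147589172551733, q_12 = 30·62237429104454 + 1406734349949 = 1868529607483569 → 71147589172551733/1868529607483569
APPEND 27: p_13 = 27·71147589172551733 + 2369800841980207 = 1923354708500876998, q_13 = 27·1868529607483569 + 62237429104454 = 50512536831160817 → 1923354708500876998/50512536831160817
APPEND 3: p_14 = 3·1923354708500876998 + 71147589172551733 = 5841211714675182727, q_14 = 3·50512536831160817 + 1868529607483569 = 153406140100966020 → 5841211714675182727/153406140100966020
APPEND 15: p_15 = 15·5841211714675182727 + 1923354708500876998 = 89541530428628617903, q_15 = 15·153406140100966020 + 50512536831160817 = 2351604638345651117 → 89541530428628617903/2351604638345651117
APPEND 47: p_16 = 47·89541530428628617903 + 5841211714675182727 = 4214293141860220224168, q_16 = 47·2351604638345651117 + 153406140100966020 = 110678824142346568519 → 4214293141860220224168/110678824142346568519
APPEND 42: p_17 = 42·4214293141860220224168 + 89541530428628617903 = 177089853488557878032959, q_17 = 42·110678824142346568519 + 2351604638345651117 = 4650862218616901528915 → 177089853488557878032959/4650862218616901528915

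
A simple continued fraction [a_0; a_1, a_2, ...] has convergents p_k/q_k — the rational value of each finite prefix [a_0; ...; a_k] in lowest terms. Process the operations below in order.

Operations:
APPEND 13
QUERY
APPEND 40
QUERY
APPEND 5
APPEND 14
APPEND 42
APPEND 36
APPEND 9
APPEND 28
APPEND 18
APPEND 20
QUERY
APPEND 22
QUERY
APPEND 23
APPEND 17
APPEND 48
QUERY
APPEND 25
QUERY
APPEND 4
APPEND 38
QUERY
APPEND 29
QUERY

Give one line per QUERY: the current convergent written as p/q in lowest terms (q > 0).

APPEND 13: p_0 = 13·1 + 0 = 13, q_0 = 13·0 + 1 = 1 → 13/1
APPEND 40: p_1 = 40·13 + 1 = 521, q_1 = 40·1 + 0 = 40 → 521/40
APPEND 5: p_2 = 5·521 + 13 = 2618, q_2 = 5·40 + 1 = 201 → 2618/201
APPEND 14: p_3 = 14·2618 + 521 = 37173, q_3 = 14·201 + 40 = 2854 → 37173/2854
APPEND 42: p_4 = 42·37173 + 2618 = 1563884, q_4 = 42·2854 + 201 = 120069 → 1563884/120069
APPEND 36: p_5 = 36·1563884 + 37173 = 56336997, q_5 = 36·120069 + 2854 = 4325338 → 56336997/4325338
APPEND 9: p_6 = 9·56336997 + 1563884 = 508596857, q_6 = 9·4325338 + 120069 = 39048111 → 508596857/39048111
APPEND 28: p_7 = 28·508596857 + 56336997 = 14297048993, q_7 = 28·39048111 + 4325338 = 1097672446 → 14297048993/1097672446
APPEND 18: p_8 = 18·14297048993 + 508596857 = 257855478731, q_8 = 18·1097672446 + 39048111 = 19797152139 → 257855478731/19797152139
APPEND 20: p_9 = 20·257855478731 + 14297048993 = 5171406623613, q_9 = 20·19797152139 + 1097672446 = 397040715226 → 5171406623613/397040715226
APPEND 22: p_10 = 22·5171406623613 + 257855478731 = 114028801198217, q_10 = 22·397040715226 + 19797152139 = 8754692887111 → 114028801198217/8754692887111
APPEND 23: p_11 = 23·114028801198217 + 5171406623613 = 2627833834182604, q_11 = 23·8754692887111 + 397040715226 = 201754977118779 → 2627833834182604/201754977118779
APPEND 17: p_12 = 17·2627833834182604 + 114028801198217 = 44787203982302485, q_12 = 17·201754977118779 + 8754692887111 = 3438589303906354 → 44787203982302485/3438589303906354
APPEND 48: p_13 = 48·44787203982302485 + 2627833834182604 = 2152413624984701884, q_13 = 48·3438589303906354 + 201754977118779 = 165254041564623771 → 2152413624984701884/165254041564623771
APPEND 25: p_14 = 25·2152413624984701884 + 44787203982302485 = 53855127828599849585, q_14 = 25·165254041564623771 + 3438589303906354 = 4134789628419500629 → 53855127828599849585/4134789628419500629
APPEND 4: p_15 = 4·53855127828599849585 + 2152413624984701884 = 217572924939384100224, q_15 = 4·4134789628419500629 + 165254041564623771 = 16704412555242626287 → 217572924939384100224/16704412555242626287
APPEND 38: p_16 = 38·217572924939384100224 + 53855127828599849585 = 8321626275525195658097, q_16 = 38·16704412555242626287 + 4134789628419500629 = 638902466727639299535 → 8321626275525195658097/638902466727639299535
APPEND 29: p_17 = 29·8321626275525195658097 + 217572924939384100224 = 241544734915170058185037, q_17 = 29·638902466727639299535 + 16704412555242626287 = 18544875947656782312802 → 241544734915170058185037/18544875947656782312802

13/1
521/40
5171406623613/397040715226
114028801198217/8754692887111
2152413624984701884/165254041564623771
53855127828599849585/4134789628419500629
8321626275525195658097/638902466727639299535
241544734915170058185037/18544875947656782312802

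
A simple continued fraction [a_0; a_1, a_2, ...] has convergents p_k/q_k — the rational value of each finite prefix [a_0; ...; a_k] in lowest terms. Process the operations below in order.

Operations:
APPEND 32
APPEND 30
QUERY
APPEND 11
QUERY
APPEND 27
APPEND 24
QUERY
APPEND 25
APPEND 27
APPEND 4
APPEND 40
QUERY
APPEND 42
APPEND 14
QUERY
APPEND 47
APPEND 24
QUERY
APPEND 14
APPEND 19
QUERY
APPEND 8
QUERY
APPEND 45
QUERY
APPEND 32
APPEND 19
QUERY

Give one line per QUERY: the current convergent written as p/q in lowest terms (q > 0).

961/30
10603/331
6904411/215539
759613017250/23713279833
447676295418208/13975370388313
506192680411272760/15802110294877057
135553827131401545107/4231662388880727808
1091538387285475006769/34075186494129288293
49254781254977776849712/1537615054624698700993
30016901013639890126603219/937054996809829965382304

APPEND 32: p_0 = 32·1 + 0 = 32, q_0 = 32·0 + 1 = 1 → 32/1
APPEND 30: p_1 = 30·32 + 1 = 961, q_1 = 30·1 + 0 = 30 → 961/30
APPEND 11: p_2 = 11·961 + 32 = 10603, q_2 = 11·30 + 1 = 331 → 10603/331
APPEND 27: p_3 = 27·10603 + 961 = 287242, q_3 = 27·331 + 30 = 8967 → 287242/8967
APPEND 24: p_4 = 24·287242 + 10603 = 6904411, q_4 = 24·8967 + 331 = 215539 → 6904411/215539
APPEND 25: p_5 = 25·6904411 + 287242 = 172897517, q_5 = 25·215539 + 8967 = 5397442 → 172897517/5397442
APPEND 27: p_6 = 27·172897517 + 6904411 = 4675137370, q_6 = 27·5397442 + 215539 = 145946473 → 4675137370/145946473
APPEND 4: p_7 = 4·4675137370 + 172897517 = 18873446997, q_7 = 4·145946473 + 5397442 = 589183334 → 18873446997/589183334
APPEND 40: p_8 = 40·18873446997 + 4675137370 = 759613017250, q_8 = 40·589183334 + 145946473 = 23713279833 → 759613017250/23713279833
APPEND 42: p_9 = 42·759613017250 + 18873446997 = 31922620171497, q_9 = 42·23713279833 + 589183334 = 996546936320 → 31922620171497/996546936320
APPEND 14: p_10 = 14·31922620171497 + 759613017250 = 447676295418208, q_10 = 14·996546936320 + 23713279833 = 13975370388313 → 447676295418208/13975370388313
APPEND 47: p_11 = 47·447676295418208 + 31922620171497 = 21072708504827273, q_11 = 47·13975370388313 + 996546936320 = 657838955187031 → 21072708504827273/657838955187031
APPEND 24: p_12 = 24·21072708504827273 + 447676295418208 = 506192680411272760, q_12 = 24·657838955187031 + 13975370388313 = 15802110294877057 → 506192680411272760/15802110294877057
APPEND 14: p_13 = 14·506192680411272760 + 21072708504827273 = 7107770234262645913, q_13 = 14·15802110294877057 + 657838955187031 = 221887383083465829 → 7107770234262645913/221887383083465829
APPEND 19: p_14 = 19·7107770234262645913 + 506192680411272760 = 135553827131401545107, q_14 = 19·221887383083465829 + 15802110294877057 = 4231662388880727808 → 135553827131401545107/4231662388880727808
APPEND 8: p_15 = 8·135553827131401545107 + 7107770234262645913 = 1091538387285475006769, q_15 = 8·4231662388880727808 + 221887383083465829 = 34075186494129288293 → 1091538387285475006769/34075186494129288293
APPEND 45: p_16 = 45·1091538387285475006769 + 135553827131401545107 = 49254781254977776849712, q_16 = 45·34075186494129288293 + 4231662388880727808 = 1537615054624698700993 → 49254781254977776849712/1537615054624698700993
APPEND 32: p_17 = 32·49254781254977776849712 + 1091538387285475006769 = 1577244538546574334197553, q_17 = 32·1537615054624698700993 + 34075186494129288293 = 49237756934484487720069 → 1577244538546574334197553/49237756934484487720069
APPEND 19: p_18 = 19·1577244538546574334197553 + 49254781254977776849712 = 30016901013639890126603219, q_18 = 19·49237756934484487720069 + 1537615054624698700993 = 937054996809829965382304 → 30016901013639890126603219/937054996809829965382304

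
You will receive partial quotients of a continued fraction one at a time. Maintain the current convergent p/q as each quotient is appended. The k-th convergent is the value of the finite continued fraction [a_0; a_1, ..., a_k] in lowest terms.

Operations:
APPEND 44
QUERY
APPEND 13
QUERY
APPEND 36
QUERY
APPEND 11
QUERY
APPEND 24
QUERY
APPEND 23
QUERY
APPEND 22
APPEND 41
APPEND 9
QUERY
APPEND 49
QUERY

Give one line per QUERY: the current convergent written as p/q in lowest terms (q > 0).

APPEND 44: p_0 = 44·1 + 0 = 44, q_0 = 44·0 + 1 = 1 → 44/1
APPEND 13: p_1 = 13·44 + 1 = 573, q_1 = 13·1 + 0 = 13 → 573/13
APPEND 36: p_2 = 36·573 + 44 = 20672, q_2 = 36·13 + 1 = 469 → 20672/469
APPEND 11: p_3 = 11·20672 + 573 = 227965, q_3 = 11·469 + 13 = 5172 → 227965/5172
APPEND 24: p_4 = 24·227965 + 20672 = 5491832, q_4 = 24·5172 + 469 = 124597 → 5491832/124597
APPEND 23: p_5 = 23·5491832 + 227965 = 126540101, q_5 = 23·124597 + 5172 = 2870903 → 126540101/2870903
APPEND 22: p_6 = 22·126540101 + 5491832 = 2789374054, q_6 = 22·2870903 + 124597 = 63284463 → 2789374054/63284463
APPEND 41: p_7 = 41·2789374054 + 126540101 = 114490876315, q_7 = 41·63284463 + 2870903 = 2597533886 → 114490876315/2597533886
APPEND 9: p_8 = 9·114490876315 + 2789374054 = 1033207260889, q_8 = 9·2597533886 + 63284463 = 23441089437 → 1033207260889/23441089437
APPEND 49: p_9 = 49·1033207260889 + 114490876315 = 50741646659876, q_9 = 49·23441089437 + 2597533886 = 1151210916299 → 50741646659876/1151210916299

44/1
573/13
20672/469
227965/5172
5491832/124597
126540101/2870903
1033207260889/23441089437
50741646659876/1151210916299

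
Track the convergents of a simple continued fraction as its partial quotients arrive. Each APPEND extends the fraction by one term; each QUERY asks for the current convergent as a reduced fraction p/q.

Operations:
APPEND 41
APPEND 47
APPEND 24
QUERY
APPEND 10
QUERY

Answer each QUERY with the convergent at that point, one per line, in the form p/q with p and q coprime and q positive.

APPEND 41: p_0 = 41·1 + 0 = 41, q_0 = 41·0 + 1 = 1 → 41/1
APPEND 47: p_1 = 47·41 + 1 = 1928, q_1 = 47·1 + 0 = 47 → 1928/47
APPEND 24: p_2 = 24·1928 + 41 = 46313, q_2 = 24·47 + 1 = 1129 → 46313/1129
APPEND 10: p_3 = 10·46313 + 1928 = 465058, q_3 = 10·1129 + 47 = 11337 → 465058/11337

46313/1129
465058/11337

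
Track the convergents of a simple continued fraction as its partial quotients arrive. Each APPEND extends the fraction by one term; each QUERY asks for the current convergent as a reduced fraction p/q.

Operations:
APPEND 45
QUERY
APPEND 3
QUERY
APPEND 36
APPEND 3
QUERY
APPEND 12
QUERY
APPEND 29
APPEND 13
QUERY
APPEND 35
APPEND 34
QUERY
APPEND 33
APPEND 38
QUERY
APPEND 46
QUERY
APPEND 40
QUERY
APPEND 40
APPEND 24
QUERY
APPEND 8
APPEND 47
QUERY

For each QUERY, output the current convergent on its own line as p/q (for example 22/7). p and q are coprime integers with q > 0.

APPEND 45: p_0 = 45·1 + 0 = 45, q_0 = 45·0 + 1 = 1 → 45/1
APPEND 3: p_1 = 3·45 + 1 = 136, q_1 = 3·1 + 0 = 3 → 136/3
APPEND 36: p_2 = 36·136 + 45 = 4941, q_2 = 36·3 + 1 = 109 → 4941/109
APPEND 3: p_3 = 3·4941 + 136 = 14959, q_3 = 3·109 + 3 = 330 → 14959/330
APPEND 12: p_4 = 12·14959 + 4941 = 184449, q_4 = 12·330 + 109 = 4069 → 184449/4069
APPEND 29: p_5 = 29·184449 + 14959 = 5363980, q_5 = 29·4069 + 330 = 118331 → 5363980/118331
APPEND 13: p_6 = 13·5363980 + 184449 = 69916189, q_6 = 13·118331 + 4069 = 1542372 → 69916189/1542372
APPEND 35: p_7 = 35·69916189 + 5363980 = 2452430595, q_7 = 35·1542372 + 118331 = 54101351 → 2452430595/54101351
APPEND 34: p_8 = 34·2452430595 + 69916189 = 83452556419, q_8 = 34·54101351 + 1542372 = 1840988306 → 83452556419/1840988306
APPEND 33: p_9 = 33·83452556419 + 2452430595 = 2756386792422, q_9 = 33·1840988306 + 54101351 = 60806715449 → 2756386792422/60806715449
APPEND 38: p_10 = 38·2756386792422 + 83452556419 = 104826150668455, q_10 = 38·60806715449 + 1840988306 = 2312496175368 → 104826150668455/2312496175368
APPEND 46: p_11 = 46·104826150668455 + 2756386792422 = 4824759317541352, q_11 = 46·2312496175368 + 60806715449 = 106435630782377 → 4824759317541352/106435630782377
APPEND 40: p_12 = 40·4824759317541352 + 104826150668455 = 193095198852322535, q_12 = 40·106435630782377 + 2312496175368 = 4259737727470448 → 193095198852322535/4259737727470448
APPEND 40: p_13 = 40·193095198852322535 + 4824759317541352 = 7728632713410442752, q_13 = 40·4259737727470448 + 106435630782377 = 170495944729600297 → 7728632713410442752/170495944729600297
APPEND 24: p_14 = 24·7728632713410442752 + 193095198852322535 = 185680280320702948583, q_14 = 24·170495944729600297 + 4259737727470448 = 4096162411237877576 → 185680280320702948583/4096162411237877576
APPEND 8: p_15 = 8·185680280320702948583 + 7728632713410442752 = 1493170875279034031416, q_15 = 8·4096162411237877576 + 170495944729600297 = 32939795234632620905 → 1493170875279034031416/32939795234632620905
APPEND 47: p_16 = 47·1493170875279034031416 + 185680280320702948583 = 70364711418435302425135, q_16 = 47·32939795234632620905 + 4096162411237877576 = 1552266538438971060111 → 70364711418435302425135/1552266538438971060111

45/1
136/3
14959/330
184449/4069
69916189/1542372
83452556419/1840988306
104826150668455/2312496175368
4824759317541352/106435630782377
193095198852322535/4259737727470448
185680280320702948583/4096162411237877576
70364711418435302425135/1552266538438971060111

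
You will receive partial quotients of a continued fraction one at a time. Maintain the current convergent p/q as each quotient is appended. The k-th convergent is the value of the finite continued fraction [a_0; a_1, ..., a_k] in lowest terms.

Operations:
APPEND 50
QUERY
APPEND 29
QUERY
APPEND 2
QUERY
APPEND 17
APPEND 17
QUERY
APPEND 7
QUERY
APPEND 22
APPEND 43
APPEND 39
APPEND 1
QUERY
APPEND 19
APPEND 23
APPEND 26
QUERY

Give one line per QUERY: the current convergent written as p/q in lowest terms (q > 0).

50/1
1451/29
2952/59
880747/17603
6216864/124253
237147344915/4739731969
2843641802894419/56834285732334

APPEND 50: p_0 = 50·1 + 0 = 50, q_0 = 50·0 + 1 = 1 → 50/1
APPEND 29: p_1 = 29·50 + 1 = 1451, q_1 = 29·1 + 0 = 29 → 1451/29
APPEND 2: p_2 = 2·1451 + 50 = 2952, q_2 = 2·29 + 1 = 59 → 2952/59
APPEND 17: p_3 = 17·2952 + 1451 = 51635, q_3 = 17·59 + 29 = 1032 → 51635/1032
APPEND 17: p_4 = 17·51635 + 2952 = 880747, q_4 = 17·1032 + 59 = 17603 → 880747/17603
APPEND 7: p_5 = 7·880747 + 51635 = 6216864, q_5 = 7·17603 + 1032 = 124253 → 6216864/124253
APPEND 22: p_6 = 22·6216864 + 880747 = 137651755, q_6 = 22·124253 + 17603 = 2751169 → 137651755/2751169
APPEND 43: p_7 = 43·137651755 + 6216864 = 5925242329, q_7 = 43·2751169 + 124253 = 118424520 → 5925242329/118424520
APPEND 39: p_8 = 39·5925242329 + 137651755 = 231222102586, q_8 = 39·118424520 + 2751169 = 4621307449 → 231222102586/4621307449
APPEND 1: p_9 = 1·231222102586 + 5925242329 = 237147344915, q_9 = 1·4621307449 + 118424520 = 4739731969 → 237147344915/4739731969
APPEND 19: p_10 = 19·237147344915 + 231222102586 = 4737021655971, q_10 = 19·4739731969 + 4621307449 = 94676214860 → 4737021655971/94676214860
APPEND 23: p_11 = 23·4737021655971 + 237147344915 = 109188645432248, q_11 = 23·94676214860 + 4739731969 = 2182292673749 → 109188645432248/2182292673749
APPEND 26: p_12 = 26·109188645432248 + 4737021655971 = 2843641802894419, q_12 = 26·2182292673749 + 94676214860 = 56834285732334 → 2843641802894419/56834285732334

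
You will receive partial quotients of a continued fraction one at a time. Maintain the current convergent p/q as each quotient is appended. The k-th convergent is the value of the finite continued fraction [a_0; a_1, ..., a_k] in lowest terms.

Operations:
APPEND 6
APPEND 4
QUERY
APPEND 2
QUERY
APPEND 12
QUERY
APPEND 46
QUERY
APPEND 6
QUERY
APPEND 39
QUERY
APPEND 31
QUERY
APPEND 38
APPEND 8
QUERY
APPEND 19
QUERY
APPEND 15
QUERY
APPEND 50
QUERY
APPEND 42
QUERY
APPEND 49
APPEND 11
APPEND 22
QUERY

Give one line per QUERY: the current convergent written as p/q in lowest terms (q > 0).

25/4
56/9
697/112
32118/5161
193405/31078
7574913/1217203
235015708/37764371
71740390244/11527870779
1372005586453/220465808102
20651824187039/3318514992309
1033963214938403/166146215423552
43447106851599965/6981459562781493
518531790693966014414/83322204654768353133

APPEND 6: p_0 = 6·1 + 0 = 6, q_0 = 6·0 + 1 = 1 → 6/1
APPEND 4: p_1 = 4·6 + 1 = 25, q_1 = 4·1 + 0 = 4 → 25/4
APPEND 2: p_2 = 2·25 + 6 = 56, q_2 = 2·4 + 1 = 9 → 56/9
APPEND 12: p_3 = 12·56 + 25 = 697, q_3 = 12·9 + 4 = 112 → 697/112
APPEND 46: p_4 = 46·697 + 56 = 32118, q_4 = 46·112 + 9 = 5161 → 32118/5161
APPEND 6: p_5 = 6·32118 + 697 = 193405, q_5 = 6·5161 + 112 = 31078 → 193405/31078
APPEND 39: p_6 = 39·193405 + 32118 = 7574913, q_6 = 39·31078 + 5161 = 1217203 → 7574913/1217203
APPEND 31: p_7 = 31·7574913 + 193405 = 235015708, q_7 = 31·1217203 + 31078 = 37764371 → 235015708/37764371
APPEND 38: p_8 = 38·235015708 + 7574913 = 8938171817, q_8 = 38·37764371 + 1217203 = 1436263301 → 8938171817/1436263301
APPEND 8: p_9 = 8·8938171817 + 235015708 = 71740390244, q_9 = 8·1436263301 + 37764371 = 11527870779 → 71740390244/11527870779
APPEND 19: p_10 = 19·71740390244 + 8938171817 = 1372005586453, q_10 = 19·11527870779 + 1436263301 = 220465808102 → 1372005586453/220465808102
APPEND 15: p_11 = 15·1372005586453 + 71740390244 = 20651824187039, q_11 = 15·220465808102 + 11527870779 = 3318514992309 → 20651824187039/3318514992309
APPEND 50: p_12 = 50·20651824187039 + 1372005586453 = 1033963214938403, q_12 = 50·3318514992309 + 220465808102 = 166146215423552 → 1033963214938403/166146215423552
APPEND 42: p_13 = 42·1033963214938403 + 20651824187039 = 43447106851599965, q_13 = 42·166146215423552 + 3318514992309 = 6981459562781493 → 43447106851599965/6981459562781493
APPEND 49: p_14 = 49·43447106851599965 + 1033963214938403 = 2129942198943336688, q_14 = 49·6981459562781493 + 166146215423552 = 342257664791716709 → 2129942198943336688/342257664791716709
APPEND 11: p_15 = 11·2129942198943336688 + 43447106851599965 = 23472811295228303533, q_15 = 11·342257664791716709 + 6981459562781493 = 3771815772271665292 → 23472811295228303533/3771815772271665292
APPEND 22: p_16 = 22·23472811295228303533 + 2129942198943336688 = 518531790693966014414, q_16 = 22·3771815772271665292 + 342257664791716709 = 83322204654768353133 → 518531790693966014414/83322204654768353133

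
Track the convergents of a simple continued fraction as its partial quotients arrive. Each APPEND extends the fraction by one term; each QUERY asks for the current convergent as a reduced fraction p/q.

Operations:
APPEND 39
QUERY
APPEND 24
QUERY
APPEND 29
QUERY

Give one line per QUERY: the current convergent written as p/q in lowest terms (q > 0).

APPEND 39: p_0 = 39·1 + 0 = 39, q_0 = 39·0 + 1 = 1 → 39/1
APPEND 24: p_1 = 24·39 + 1 = 937, q_1 = 24·1 + 0 = 24 → 937/24
APPEND 29: p_2 = 29·937 + 39 = 27212, q_2 = 29·24 + 1 = 697 → 27212/697

39/1
937/24
27212/697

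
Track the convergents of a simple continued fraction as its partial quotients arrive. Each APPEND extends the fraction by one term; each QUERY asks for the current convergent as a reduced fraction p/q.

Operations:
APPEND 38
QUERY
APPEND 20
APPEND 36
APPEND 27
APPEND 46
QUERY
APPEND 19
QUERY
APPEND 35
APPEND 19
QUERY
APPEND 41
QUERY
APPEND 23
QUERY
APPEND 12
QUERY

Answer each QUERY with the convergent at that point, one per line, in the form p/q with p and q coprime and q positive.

APPEND 38: p_0 = 38·1 + 0 = 38, q_0 = 38·0 + 1 = 1 → 38/1
APPEND 20: p_1 = 20·38 + 1 = 761, q_1 = 20·1 + 0 = 20 → 761/20
APPEND 36: p_2 = 36·761 + 38 = 27434, q_2 = 36·20 + 1 = 721 → 27434/721
APPEND 27: p_3 = 27·27434 + 761 = 741479, q_3 = 27·721 + 20 = 19487 → 741479/19487
APPEND 46: p_4 = 46·741479 + 27434 = 34135468, q_4 = 46·19487 + 721 = 897123 → 34135468/897123
APPEND 19: p_5 = 19·34135468 + 741479 = 649315371, q_5 = 19·897123 + 19487 = 17064824 → 649315371/17064824
APPEND 35: p_6 = 35·649315371 + 34135468 = 22760173453, q_6 = 35·17064824 + 897123 = 598165963 → 22760173453/598165963
APPEND 19: p_7 = 19·22760173453 + 649315371 = 433092610978, q_7 = 19·598165963 + 17064824 = 11382218121 → 433092610978/11382218121
APPEND 41: p_8 = 41·433092610978 + 22760173453 = 17779557223551, q_8 = 41·11382218121 + 598165963 = 467269108924 → 17779557223551/467269108924
APPEND 23: p_9 = 23·17779557223551 + 433092610978 = 409362908752651, q_9 = 23·467269108924 + 11382218121 = 10758571723373 → 409362908752651/10758571723373
APPEND 12: p_10 = 12·409362908752651 + 17779557223551 = 4930134462255363, q_10 = 12·10758571723373 + 467269108924 = 129570129789400 → 4930134462255363/129570129789400

38/1
34135468/897123
649315371/17064824
433092610978/11382218121
17779557223551/467269108924
409362908752651/10758571723373
4930134462255363/129570129789400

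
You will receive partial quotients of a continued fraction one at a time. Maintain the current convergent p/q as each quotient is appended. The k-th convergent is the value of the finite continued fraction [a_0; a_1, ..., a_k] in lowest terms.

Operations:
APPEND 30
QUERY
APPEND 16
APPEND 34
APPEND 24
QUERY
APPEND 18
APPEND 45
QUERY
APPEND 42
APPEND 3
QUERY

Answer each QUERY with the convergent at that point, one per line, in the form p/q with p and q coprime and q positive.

APPEND 30: p_0 = 30·1 + 0 = 30, q_0 = 30·0 + 1 = 1 → 30/1
APPEND 16: p_1 = 16·30 + 1 = 481, q_1 = 16·1 + 0 = 16 → 481/16
APPEND 34: p_2 = 34·481 + 30 = 16384, q_2 = 34·16 + 1 = 545 → 16384/545
APPEND 24: p_3 = 24·16384 + 481 = 393697, q_3 = 24·545 + 16 = 13096 → 393697/13096
APPEND 18: p_4 = 18·393697 + 16384 = 7102930, q_4 = 18·13096 + 545 = 236273 → 7102930/236273
APPEND 45: p_5 = 45·7102930 + 393697 = 320025547, q_5 = 45·236273 + 13096 = 10645381 → 320025547/10645381
APPEND 42: p_6 = 42·320025547 + 7102930 = 13448175904, q_6 = 42·10645381 + 236273 = 447342275 → 13448175904/447342275
APPEND 3: p_7 = 3·13448175904 + 320025547 = 40664553259, q_7 = 3·447342275 + 10645381 = 1352672206 → 40664553259/1352672206

30/1
393697/13096
320025547/10645381
40664553259/1352672206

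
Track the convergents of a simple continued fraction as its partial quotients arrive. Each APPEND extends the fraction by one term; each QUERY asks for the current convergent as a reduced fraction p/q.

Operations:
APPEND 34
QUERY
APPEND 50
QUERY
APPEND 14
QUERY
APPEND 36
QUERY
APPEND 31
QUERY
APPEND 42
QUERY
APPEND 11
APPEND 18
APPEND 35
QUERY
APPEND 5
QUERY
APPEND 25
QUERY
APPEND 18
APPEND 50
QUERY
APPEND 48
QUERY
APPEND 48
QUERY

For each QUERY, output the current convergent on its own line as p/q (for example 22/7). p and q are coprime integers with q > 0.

34/1
1701/50
23848/701
860229/25286
26690947/784567
1121880003/32977100
7843076888485/230543311377
39439119000068/1159293121991
993821051890185/29212871361152
897404723703060085/26378761752497502
43093354955799907478/1266707555097502823
2069378442602098619029/60828341406432633006

APPEND 34: p_0 = 34·1 + 0 = 34, q_0 = 34·0 + 1 = 1 → 34/1
APPEND 50: p_1 = 50·34 + 1 = 1701, q_1 = 50·1 + 0 = 50 → 1701/50
APPEND 14: p_2 = 14·1701 + 34 = 23848, q_2 = 14·50 + 1 = 701 → 23848/701
APPEND 36: p_3 = 36·23848 + 1701 = 860229, q_3 = 36·701 + 50 = 25286 → 860229/25286
APPEND 31: p_4 = 31·860229 + 23848 = 26690947, q_4 = 31·25286 + 701 = 784567 → 26690947/784567
APPEND 42: p_5 = 42·26690947 + 860229 = 1121880003, q_5 = 42·784567 + 25286 = 32977100 → 1121880003/32977100
APPEND 11: p_6 = 11·1121880003 + 26690947 = 12367370980, q_6 = 11·32977100 + 784567 = 363532667 → 12367370980/363532667
APPEND 18: p_7 = 18·12367370980 + 1121880003 = 223734557643, q_7 = 18·363532667 + 32977100 = 6576565106 → 223734557643/6576565106
APPEND 35: p_8 = 35·223734557643 + 12367370980 = 7843076888485, q_8 = 35·6576565106 + 363532667 = 230543311377 → 7843076888485/230543311377
APPEND 5: p_9 = 5·7843076888485 + 223734557643 = 39439119000068, q_9 = 5·230543311377 + 6576565106 = 1159293121991 → 39439119000068/1159293121991
APPEND 25: p_10 = 25·39439119000068 + 7843076888485 = 993821051890185, q_10 = 25·1159293121991 + 230543311377 = 29212871361152 → 993821051890185/29212871361152
APPEND 18: p_11 = 18·993821051890185 + 39439119000068 = 17928218053023398, q_11 = 18·29212871361152 + 1159293121991 = 526990977622727 → 17928218053023398/526990977622727
APPEND 50: p_12 = 50·17928218053023398 + 993821051890185 = 897404723703060085, q_12 = 50·526990977622727 + 29212871361152 = 26378761752497502 → 897404723703060085/26378761752497502
APPEND 48: p_13 = 48·897404723703060085 + 17928218053023398 = 43093354955799907478, q_13 = 48·26378761752497502 + 526990977622727 = 1266707555097502823 → 43093354955799907478/1266707555097502823
APPEND 48: p_14 = 48·43093354955799907478 + 897404723703060085 = 2069378442602098619029, q_14 = 48·1266707555097502823 + 26378761752497502 = 60828341406432633006 → 2069378442602098619029/60828341406432633006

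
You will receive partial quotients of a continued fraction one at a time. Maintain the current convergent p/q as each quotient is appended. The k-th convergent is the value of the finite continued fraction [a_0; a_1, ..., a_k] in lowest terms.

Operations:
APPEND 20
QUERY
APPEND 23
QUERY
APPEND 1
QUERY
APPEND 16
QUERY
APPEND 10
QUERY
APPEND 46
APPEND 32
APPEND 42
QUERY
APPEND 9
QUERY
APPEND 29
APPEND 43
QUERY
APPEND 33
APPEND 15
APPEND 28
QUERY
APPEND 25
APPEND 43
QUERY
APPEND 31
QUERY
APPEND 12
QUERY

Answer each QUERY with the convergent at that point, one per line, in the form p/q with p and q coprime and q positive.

APPEND 20: p_0 = 20·1 + 0 = 20, q_0 = 20·0 + 1 = 1 → 20/1
APPEND 23: p_1 = 23·20 + 1 = 461, q_1 = 23·1 + 0 = 23 → 461/23
APPEND 1: p_2 = 1·461 + 20 = 481, q_2 = 1·23 + 1 = 24 → 481/24
APPEND 16: p_3 = 16·481 + 461 = 8157, q_3 = 16·24 + 23 = 407 → 8157/407
APPEND 10: p_4 = 10·8157 + 481 = 82051, q_4 = 10·407 + 24 = 4094 → 82051/4094
APPEND 46: p_5 = 46·82051 + 8157 = 3782503, q_5 = 46·4094 + 407 = 188731 → 3782503/188731
APPEND 32: p_6 = 32·3782503 + 82051 = 121122147, q_6 = 32·188731 + 4094 = 6043486 → 121122147/6043486
APPEND 42: p_7 = 42·121122147 + 3782503 = 5090912677, q_7 = 42·6043486 + 188731 = 254015143 → 5090912677/254015143
APPEND 9: p_8 = 9·5090912677 + 121122147 = 45939336240, q_8 = 9·254015143 + 6043486 = 2292179773 → 45939336240/2292179773
APPEND 29: p_9 = 29·45939336240 + 5090912677 = 1337331663637, q_9 = 29·2292179773 + 254015143 = 66727228560 → 1337331663637/66727228560
APPEND 43: p_10 = 43·1337331663637 + 45939336240 = 57551200872631, q_10 = 43·66727228560 + 2292179773 = 2871563007853 → 57551200872631/2871563007853
APPEND 33: p_11 = 33·57551200872631 + 1337331663637 = 1900526960460460, q_11 = 33·2871563007853 + 66727228560 = 94828306487709 → 1900526960460460/94828306487709
APPEND 15: p_12 = 15·1900526960460460 + 57551200872631 = 28565455607779531, q_12 = 15·94828306487709 + 2871563007853 = 1425296160323488 → 28565455607779531/1425296160323488
APPEND 28: p_13 = 28·28565455607779531 + 1900526960460460 = 801733283978287328, q_13 = 28·1425296160323488 + 94828306487709 = 40003120795545373 → 801733283978287328/40003120795545373
APPEND 25: p_14 = 25·801733283978287328 + 28565455607779531 = 20071897555064962731, q_14 = 25·40003120795545373 + 1425296160323488 = 1001503316048957813 → 20071897555064962731/1001503316048957813
APPEND 43: p_15 = 43·20071897555064962731 + 801733283978287328 = 863893328151771684761, q_15 = 43·1001503316048957813 + 40003120795545373 = 43104645710900731332 → 863893328151771684761/43104645710900731332
APPEND 31: p_16 = 31·863893328151771684761 + 20071897555064962731 = 26800765070259987190322, q_16 = 31·43104645710900731332 + 1001503316048957813 = 1337245520353971629105 → 26800765070259987190322/1337245520353971629105
APPEND 12: p_17 = 12·26800765070259987190322 + 863893328151771684761 = 322473074171271617968625, q_17 = 12·1337245520353971629105 + 43104645710900731332 = 16090050889958560280592 → 322473074171271617968625/16090050889958560280592

20/1
461/23
481/24
8157/407
82051/4094
5090912677/254015143
45939336240/2292179773
57551200872631/2871563007853
801733283978287328/40003120795545373
863893328151771684761/43104645710900731332
26800765070259987190322/1337245520353971629105
322473074171271617968625/16090050889958560280592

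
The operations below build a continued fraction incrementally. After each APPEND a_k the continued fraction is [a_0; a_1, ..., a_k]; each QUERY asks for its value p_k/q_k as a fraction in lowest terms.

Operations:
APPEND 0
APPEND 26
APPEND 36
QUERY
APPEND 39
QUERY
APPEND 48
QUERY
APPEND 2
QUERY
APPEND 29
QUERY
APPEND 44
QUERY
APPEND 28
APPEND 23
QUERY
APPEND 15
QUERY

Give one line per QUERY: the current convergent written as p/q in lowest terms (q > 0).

APPEND 0: p_0 = 0·1 + 0 = 0, q_0 = 0·0 + 1 = 1 → 0/1
APPEND 26: p_1 = 26·0 + 1 = 1, q_1 = 26·1 + 0 = 26 → 1/26
APPEND 36: p_2 = 36·1 + 0 = 36, q_2 = 36·26 + 1 = 937 → 36/937
APPEND 39: p_3 = 39·36 + 1 = 1405, q_3 = 39·937 + 26 = 36569 → 1405/36569
APPEND 48: p_4 = 48·1405 + 36 = 67476, q_4 = 48·36569 + 937 = 1756249 → 67476/1756249
APPEND 2: p_5 = 2·67476 + 1405 = 136357, q_5 = 2·1756249 + 36569 = 3549067 → 136357/3549067
APPEND 29: p_6 = 29·136357 + 67476 = 4021829, q_6 = 29·3549067 + 1756249 = 104679192 → 4021829/104679192
APPEND 44: p_7 = 44·4021829 + 136357 = 177096833, q_7 = 44·104679192 + 3549067 = 4609433515 → 177096833/4609433515
APPEND 28: p_8 = 28·177096833 + 4021829 = 4962733153, q_8 = 28·4609433515 + 104679192 = 129168817612 → 4962733153/129168817612
APPEND 23: p_9 = 23·4962733153 + 177096833 = 114319959352, q_9 = 23·129168817612 + 4609433515 = 2975492238591 → 114319959352/2975492238591
APPEND 15: p_10 = 15·114319959352 + 4962733153 = 1719762123433, q_10 = 15·2975492238591 + 129168817612 = 44761552396477 → 1719762123433/44761552396477

36/937
1405/36569
67476/1756249
136357/3549067
4021829/104679192
177096833/4609433515
114319959352/2975492238591
1719762123433/44761552396477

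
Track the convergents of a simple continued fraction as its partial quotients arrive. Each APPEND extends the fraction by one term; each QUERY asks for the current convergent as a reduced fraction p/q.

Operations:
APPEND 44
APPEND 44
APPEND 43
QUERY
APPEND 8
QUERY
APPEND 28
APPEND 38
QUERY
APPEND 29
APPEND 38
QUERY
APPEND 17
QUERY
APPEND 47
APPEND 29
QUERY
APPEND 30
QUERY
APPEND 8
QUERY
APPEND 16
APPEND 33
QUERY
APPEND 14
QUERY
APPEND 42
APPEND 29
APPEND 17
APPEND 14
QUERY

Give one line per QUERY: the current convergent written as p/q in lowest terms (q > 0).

83335/1893
668617/15188
715243835/16247154
789628525223/17936842828
13444445804617/305397922699
18361123304729055/417082935003448
551466377723213872/12526859689313121
4430092145090440031/100631960449508416
2361717135217708834175/53647693447537285057
33135472833747093932818/752690346492403438575
9689607574387042372566971297/220104723392173989864482040

APPEND 44: p_0 = 44·1 + 0 = 44, q_0 = 44·0 + 1 = 1 → 44/1
APPEND 44: p_1 = 44·44 + 1 = 1937, q_1 = 44·1 + 0 = 44 → 1937/44
APPEND 43: p_2 = 43·1937 + 44 = 83335, q_2 = 43·44 + 1 = 1893 → 83335/1893
APPEND 8: p_3 = 8·83335 + 1937 = 668617, q_3 = 8·1893 + 44 = 15188 → 668617/15188
APPEND 28: p_4 = 28·668617 + 83335 = 18804611, q_4 = 28·15188 + 1893 = 427157 → 18804611/427157
APPEND 38: p_5 = 38·18804611 + 668617 = 715243835, q_5 = 38·427157 + 15188 = 16247154 → 715243835/16247154
APPEND 29: p_6 = 29·715243835 + 18804611 = 20760875826, q_6 = 29·16247154 + 427157 = 471594623 → 20760875826/471594623
APPEND 38: p_7 = 38·20760875826 + 715243835 = 789628525223, q_7 = 38·471594623 + 16247154 = 17936842828 → 789628525223/17936842828
APPEND 17: p_8 = 17·789628525223 + 20760875826 = 13444445804617, q_8 = 17·17936842828 + 471594623 = 305397922699 → 13444445804617/305397922699
APPEND 47: p_9 = 47·13444445804617 + 789628525223 = 632678581342222, q_9 = 47·305397922699 + 17936842828 = 14371639209681 → 632678581342222/14371639209681
APPEND 29: p_10 = 29·632678581342222 + 13444445804617 = 18361123304729055, q_10 = 29·14371639209681 + 305397922699 = 417082935003448 → 18361123304729055/417082935003448
APPEND 30: p_11 = 30·18361123304729055 + 632678581342222 = 551466377723213872, q_11 = 30·417082935003448 + 14371639209681 = 12526859689313121 → 551466377723213872/12526859689313121
APPEND 8: p_12 = 8·551466377723213872 + 18361123304729055 = 4430092145090440031, q_12 = 8·12526859689313121 + 417082935003448 = 100631960449508416 → 4430092145090440031/100631960449508416
APPEND 16: p_13 = 16·4430092145090440031 + 551466377723213872 = 71432940699170254368, q_13 = 16·100631960449508416 + 12526859689313121 = 1622638226881447777 → 71432940699170254368/1622638226881447777
APPEND 33: p_14 = 33·71432940699170254368 + 4430092145090440031 = 2361717135217708834175, q_14 = 33·1622638226881447777 + 100631960449508416 = 53647693447537285057 → 2361717135217708834175/53647693447537285057
APPEND 14: p_15 = 14·2361717135217708834175 + 71432940699170254368 = 33135472833747093932818, q_15 = 14·53647693447537285057 + 1622638226881447777 = 752690346492403438575 → 33135472833747093932818/752690346492403438575
APPEND 42: p_16 = 42·33135472833747093932818 + 2361717135217708834175 = 1394051576152595654012531, q_16 = 42·752690346492403438575 + 53647693447537285057 = 31666642246128481705207 → 1394051576152595654012531/31666642246128481705207
APPEND 29: p_17 = 29·1394051576152595654012531 + 33135472833747093932818 = 40460631181259021060296217, q_17 = 29·31666642246128481705207 + 752690346492403438575 = 919085315484218372889578 → 40460631181259021060296217/919085315484218372889578
APPEND 17: p_18 = 17·40460631181259021060296217 + 1394051576152595654012531 = 689224781657555953679048220, q_18 = 17·919085315484218372889578 + 31666642246128481705207 = 15656117005477840820828033 → 689224781657555953679048220/15656117005477840820828033
APPEND 14: p_19 = 14·689224781657555953679048220 + 40460631181259021060296217 = 9689607574387042372566971297, q_19 = 14·15656117005477840820828033 + 919085315484218372889578 = 220104723392173989864482040 → 9689607574387042372566971297/220104723392173989864482040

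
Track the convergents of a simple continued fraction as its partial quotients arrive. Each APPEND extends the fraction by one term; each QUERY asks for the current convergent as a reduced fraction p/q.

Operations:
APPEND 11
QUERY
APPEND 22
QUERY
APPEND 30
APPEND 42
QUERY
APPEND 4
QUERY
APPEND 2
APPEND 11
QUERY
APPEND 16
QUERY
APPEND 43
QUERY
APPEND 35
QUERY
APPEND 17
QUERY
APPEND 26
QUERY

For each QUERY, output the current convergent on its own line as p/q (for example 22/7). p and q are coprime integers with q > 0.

11/1
243/22
306885/27784
1234841/111797
31777078/2876955
511209815/46282658
22013799123/1993031249
770994179120/69802376373
13128914844163/1188633429590
342122780127358/30974271545713

APPEND 11: p_0 = 11·1 + 0 = 11, q_0 = 11·0 + 1 = 1 → 11/1
APPEND 22: p_1 = 22·11 + 1 = 243, q_1 = 22·1 + 0 = 22 → 243/22
APPEND 30: p_2 = 30·243 + 11 = 7301, q_2 = 30·22 + 1 = 661 → 7301/661
APPEND 42: p_3 = 42·7301 + 243 = 306885, q_3 = 42·661 + 22 = 27784 → 306885/27784
APPEND 4: p_4 = 4·306885 + 7301 = 1234841, q_4 = 4·27784 + 661 = 111797 → 1234841/111797
APPEND 2: p_5 = 2·1234841 + 306885 = 2776567, q_5 = 2·111797 + 27784 = 251378 → 2776567/251378
APPEND 11: p_6 = 11·2776567 + 1234841 = 31777078, q_6 = 11·251378 + 111797 = 2876955 → 31777078/2876955
APPEND 16: p_7 = 16·31777078 + 2776567 = 511209815, q_7 = 16·2876955 + 251378 = 46282658 → 511209815/46282658
APPEND 43: p_8 = 43·511209815 + 31777078 = 22013799123, q_8 = 43·46282658 + 2876955 = 1993031249 → 22013799123/1993031249
APPEND 35: p_9 = 35·22013799123 + 511209815 = 770994179120, q_9 = 35·1993031249 + 46282658 = 69802376373 → 770994179120/69802376373
APPEND 17: p_10 = 17·770994179120 + 22013799123 = 13128914844163, q_10 = 17·69802376373 + 1993031249 = 1188633429590 → 13128914844163/1188633429590
APPEND 26: p_11 = 26·13128914844163 + 770994179120 = 342122780127358, q_11 = 26·1188633429590 + 69802376373 = 30974271545713 → 342122780127358/30974271545713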